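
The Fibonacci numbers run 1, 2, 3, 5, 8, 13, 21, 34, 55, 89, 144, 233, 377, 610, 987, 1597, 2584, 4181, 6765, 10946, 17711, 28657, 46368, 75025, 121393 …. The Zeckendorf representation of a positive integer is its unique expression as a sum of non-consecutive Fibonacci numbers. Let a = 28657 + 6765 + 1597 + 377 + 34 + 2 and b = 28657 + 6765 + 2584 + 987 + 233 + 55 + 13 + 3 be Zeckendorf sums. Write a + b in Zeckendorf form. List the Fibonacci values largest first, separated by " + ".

75025 + 1597 + 89 + 13 + 5

The two numbers are 37432 and 39297, so their sum is 76729.
Greedily peel off the largest Fibonacci term at each step:
76729: greatest Fibonacci not exceeding it is 75025, leaving 1704
1704: greatest Fibonacci not exceeding it is 1597, leaving 107
107: greatest Fibonacci not exceeding it is 89, leaving 18
18: greatest Fibonacci not exceeding it is 13, leaving 5
5: greatest Fibonacci not exceeding it is 5, leaving 0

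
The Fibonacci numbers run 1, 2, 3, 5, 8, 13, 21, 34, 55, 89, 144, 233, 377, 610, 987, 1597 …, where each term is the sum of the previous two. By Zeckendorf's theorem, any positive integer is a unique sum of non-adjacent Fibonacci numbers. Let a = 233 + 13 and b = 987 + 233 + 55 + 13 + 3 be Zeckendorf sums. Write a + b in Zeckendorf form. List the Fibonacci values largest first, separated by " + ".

The two numbers are 246 and 1291, so their sum is 1537.
largest Fibonacci ≤ 1537 is 987; 1537 − 987 = 550
largest Fibonacci ≤ 550 is 377; 550 − 377 = 173
largest Fibonacci ≤ 173 is 144; 173 − 144 = 29
largest Fibonacci ≤ 29 is 21; 29 − 21 = 8
largest Fibonacci ≤ 8 is 8; 8 − 8 = 0

987 + 377 + 144 + 21 + 8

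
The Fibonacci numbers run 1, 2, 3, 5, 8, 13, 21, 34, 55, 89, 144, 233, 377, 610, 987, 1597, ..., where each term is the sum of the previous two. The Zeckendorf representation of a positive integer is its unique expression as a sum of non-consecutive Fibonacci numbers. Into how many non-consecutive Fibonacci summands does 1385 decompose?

3

1385 − 987 = 398
398 − 377 = 21
21 − 21 = 0
1385 = 987 + 377 + 21, which has 3 terms.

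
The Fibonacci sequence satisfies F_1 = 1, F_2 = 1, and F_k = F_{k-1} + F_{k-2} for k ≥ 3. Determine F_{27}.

Iterating the recurrence up to F_{20} = 6765 and F_{19} = 4181:
F_{21} = F_{20} + F_{19} = 6765 + 4181 = 10946
F_{22} = F_{21} + F_{20} = 10946 + 6765 = 17711
F_{23} = F_{22} + F_{21} = 17711 + 10946 = 28657
F_{24} = F_{23} + F_{22} = 28657 + 17711 = 46368
F_{25} = F_{24} + F_{23} = 46368 + 28657 = 75025
F_{26} = F_{25} + F_{24} = 75025 + 46368 = 121393
F_{27} = F_{26} + F_{25} = 121393 + 75025 = 196418

196418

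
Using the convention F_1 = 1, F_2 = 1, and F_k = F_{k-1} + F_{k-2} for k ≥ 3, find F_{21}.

Iterating the recurrence up to F_{15} = 610 and F_{14} = 377:
F_{16} = F_{15} + F_{14} = 610 + 377 = 987
F_{17} = F_{16} + F_{15} = 987 + 610 = 1597
F_{18} = F_{17} + F_{16} = 1597 + 987 = 2584
F_{19} = F_{18} + F_{17} = 2584 + 1597 = 4181
F_{20} = F_{19} + F_{18} = 4181 + 2584 = 6765
F_{21} = F_{20} + F_{19} = 6765 + 4181 = 10946

10946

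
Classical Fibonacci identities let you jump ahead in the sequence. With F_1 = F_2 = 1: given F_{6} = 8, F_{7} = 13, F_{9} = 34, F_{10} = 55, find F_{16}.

By the addition formula F_{m+n} = F_m F_{n+1} + F_{m−1} F_n with m=10, n=6: F_{16} = 55·13 + 34·8 = 715 + 272 = 987.

987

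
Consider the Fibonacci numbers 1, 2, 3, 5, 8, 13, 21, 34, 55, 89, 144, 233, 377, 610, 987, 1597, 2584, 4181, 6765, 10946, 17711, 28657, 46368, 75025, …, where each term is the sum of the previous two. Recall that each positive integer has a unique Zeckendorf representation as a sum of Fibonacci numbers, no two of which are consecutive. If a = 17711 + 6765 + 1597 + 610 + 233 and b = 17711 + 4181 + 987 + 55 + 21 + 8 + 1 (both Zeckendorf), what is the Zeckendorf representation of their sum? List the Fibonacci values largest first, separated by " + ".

The two numbers are 26916 and 22964, so their sum is 49880.
Repeatedly subtract the largest Fibonacci number that fits:
49880 − 46368 = 3512
3512 − 2584 = 928
928 − 610 = 318
318 − 233 = 85
85 − 55 = 30
30 − 21 = 9
9 − 8 = 1
1 − 1 = 0

46368 + 2584 + 610 + 233 + 55 + 21 + 8 + 1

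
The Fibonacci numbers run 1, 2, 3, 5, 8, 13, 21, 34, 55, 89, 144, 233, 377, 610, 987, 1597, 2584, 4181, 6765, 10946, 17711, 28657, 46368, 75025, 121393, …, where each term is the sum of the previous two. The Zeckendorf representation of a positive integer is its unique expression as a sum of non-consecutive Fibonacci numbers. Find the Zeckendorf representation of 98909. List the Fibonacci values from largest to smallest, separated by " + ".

Greedy algorithm:
subtract 75025 from 98909: 23884 remains
subtract 17711 from 23884: 6173 remains
subtract 4181 from 6173: 1992 remains
subtract 1597 from 1992: 395 remains
subtract 377 from 395: 18 remains
subtract 13 from 18: 5 remains
subtract 5 from 5: 0 remains
So 98909 = 75025 + 17711 + 4181 + 1597 + 377 + 13 + 5, with no two terms consecutive in the sequence.

75025 + 17711 + 4181 + 1597 + 377 + 13 + 5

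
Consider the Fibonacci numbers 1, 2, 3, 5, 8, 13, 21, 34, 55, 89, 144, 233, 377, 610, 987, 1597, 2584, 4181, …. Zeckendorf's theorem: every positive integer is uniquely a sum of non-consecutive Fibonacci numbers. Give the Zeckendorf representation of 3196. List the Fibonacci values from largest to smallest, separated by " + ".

2584 + 610 + 2

Repeatedly subtract the largest Fibonacci number that fits:
take 2584 (≤ 3196); 3196 − 2584 = 612
take 610 (≤ 612); 612 − 610 = 2
take 2 (≤ 2); 2 − 2 = 0
So 3196 = 2584 + 610 + 2, with no two terms consecutive in the sequence.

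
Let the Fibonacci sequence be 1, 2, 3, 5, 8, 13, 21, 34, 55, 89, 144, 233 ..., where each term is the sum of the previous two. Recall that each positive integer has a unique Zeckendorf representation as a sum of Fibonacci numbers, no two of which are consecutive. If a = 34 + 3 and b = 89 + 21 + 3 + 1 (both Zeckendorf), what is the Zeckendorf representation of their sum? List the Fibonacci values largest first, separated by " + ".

The two numbers are 37 and 114, so their sum is 151.
151 − 144 = 7
7 − 5 = 2
2 − 2 = 0

144 + 5 + 2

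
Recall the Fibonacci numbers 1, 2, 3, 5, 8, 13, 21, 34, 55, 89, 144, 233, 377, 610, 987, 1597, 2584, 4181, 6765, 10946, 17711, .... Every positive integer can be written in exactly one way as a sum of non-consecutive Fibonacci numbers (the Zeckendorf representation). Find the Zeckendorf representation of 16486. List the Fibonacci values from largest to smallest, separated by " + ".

10946 + 4181 + 987 + 233 + 89 + 34 + 13 + 3

Greedy algorithm:
16486 − 10946 = 5540
5540 − 4181 = 1359
1359 − 987 = 372
372 − 233 = 139
139 − 89 = 50
50 − 34 = 16
16 − 13 = 3
3 − 3 = 0
So 16486 = 10946 + 4181 + 987 + 233 + 89 + 34 + 13 + 3, with no two terms consecutive in the sequence.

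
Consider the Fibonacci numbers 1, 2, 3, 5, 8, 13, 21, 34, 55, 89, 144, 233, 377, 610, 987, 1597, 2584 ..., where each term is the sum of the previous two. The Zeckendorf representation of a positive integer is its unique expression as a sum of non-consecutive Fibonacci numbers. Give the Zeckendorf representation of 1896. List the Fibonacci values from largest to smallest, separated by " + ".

Greedily peel off the largest Fibonacci term at each step:
1597 ≤ 1896 < 2584, so take 1597; remainder 299
233 ≤ 299 < 377, so take 233; remainder 66
55 ≤ 66 < 89, so take 55; remainder 11
8 ≤ 11 < 13, so take 8; remainder 3
3 ≤ 3 < 5, so take 3; remainder 0
So 1896 = 1597 + 233 + 55 + 8 + 3, with no two terms consecutive in the sequence.

1597 + 233 + 55 + 8 + 3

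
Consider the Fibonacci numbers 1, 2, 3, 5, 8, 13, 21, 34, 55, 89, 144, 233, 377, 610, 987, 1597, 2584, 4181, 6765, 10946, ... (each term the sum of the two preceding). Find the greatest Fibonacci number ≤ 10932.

6765

6765 ≤ 10932 < 10946, so the largest Fibonacci number not exceeding 10932 is 6765.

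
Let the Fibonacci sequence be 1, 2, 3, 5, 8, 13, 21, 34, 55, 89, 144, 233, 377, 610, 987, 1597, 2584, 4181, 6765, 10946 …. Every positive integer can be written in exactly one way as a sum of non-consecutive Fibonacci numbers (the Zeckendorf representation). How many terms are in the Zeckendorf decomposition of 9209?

6

take 6765 (≤ 9209); 9209 − 6765 = 2444
take 1597 (≤ 2444); 2444 − 1597 = 847
take 610 (≤ 847); 847 − 610 = 237
take 233 (≤ 237); 237 − 233 = 4
take 3 (≤ 4); 4 − 3 = 1
take 1 (≤ 1); 1 − 1 = 0
9209 = 6765 + 1597 + 610 + 233 + 3 + 1, which has 6 terms.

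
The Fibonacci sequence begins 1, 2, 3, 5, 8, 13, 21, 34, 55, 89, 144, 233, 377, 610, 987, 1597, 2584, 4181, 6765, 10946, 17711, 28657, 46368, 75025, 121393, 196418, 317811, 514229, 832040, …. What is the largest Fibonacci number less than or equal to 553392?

514229 ≤ 553392 < 832040, so the largest Fibonacci number not exceeding 553392 is 514229.

514229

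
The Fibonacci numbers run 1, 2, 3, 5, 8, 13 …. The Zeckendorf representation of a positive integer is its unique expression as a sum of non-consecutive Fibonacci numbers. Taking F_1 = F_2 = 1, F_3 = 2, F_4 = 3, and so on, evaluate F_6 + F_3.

10

F_6 + F_3 = 8 + 2 = 10.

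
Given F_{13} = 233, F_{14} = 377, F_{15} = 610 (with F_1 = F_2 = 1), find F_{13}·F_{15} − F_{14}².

233·610 − 377² = 142130 − 142129 = 1. (Cassini's identity: F_{k−1}F_{k+1} − F_k² = (−1)^k.)

1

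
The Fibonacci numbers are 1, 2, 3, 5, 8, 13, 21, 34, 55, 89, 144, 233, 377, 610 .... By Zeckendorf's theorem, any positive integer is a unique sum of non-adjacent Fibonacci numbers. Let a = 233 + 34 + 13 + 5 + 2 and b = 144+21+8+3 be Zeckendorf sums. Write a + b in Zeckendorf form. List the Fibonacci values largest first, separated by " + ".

The two numbers are 287 and 176, so their sum is 463.
Greedy algorithm:
subtract 377 from 463: 86 remains
subtract 55 from 86: 31 remains
subtract 21 from 31: 10 remains
subtract 8 from 10: 2 remains
subtract 2 from 2: 0 remains

377 + 55 + 21 + 8 + 2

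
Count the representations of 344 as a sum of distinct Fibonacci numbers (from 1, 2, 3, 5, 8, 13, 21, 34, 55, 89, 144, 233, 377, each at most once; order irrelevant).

344 = 233+89+21+1 = 233+89+13+8+1 = 233+55+34+21+1 = … (6 more), for 9 in all.

9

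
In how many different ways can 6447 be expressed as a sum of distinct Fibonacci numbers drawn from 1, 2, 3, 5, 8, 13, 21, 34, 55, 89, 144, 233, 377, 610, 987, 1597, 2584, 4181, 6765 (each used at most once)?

Starting from the Zeckendorf form and repeatedly splitting a term F_k into F_{k−1} + F_{k−2} (when neither is already used) reaches every representation.
6447 = 4181+1597+610+55+3+1 = 4181+1597+610+34+21+3+1 = 4181+1597+377+233+55+3+1 = … (18 more), for 21 in all.

21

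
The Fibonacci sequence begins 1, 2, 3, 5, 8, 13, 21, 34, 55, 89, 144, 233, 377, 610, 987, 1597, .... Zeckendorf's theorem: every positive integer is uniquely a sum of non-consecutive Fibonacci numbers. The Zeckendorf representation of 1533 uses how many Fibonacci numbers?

6

Greedy algorithm:
largest Fibonacci ≤ 1533 is 987; 1533 − 987 = 546
largest Fibonacci ≤ 546 is 377; 546 − 377 = 169
largest Fibonacci ≤ 169 is 144; 169 − 144 = 25
largest Fibonacci ≤ 25 is 21; 25 − 21 = 4
largest Fibonacci ≤ 4 is 3; 4 − 3 = 1
largest Fibonacci ≤ 1 is 1; 1 − 1 = 0
1533 = 987 + 377 + 144 + 21 + 3 + 1, which has 6 terms.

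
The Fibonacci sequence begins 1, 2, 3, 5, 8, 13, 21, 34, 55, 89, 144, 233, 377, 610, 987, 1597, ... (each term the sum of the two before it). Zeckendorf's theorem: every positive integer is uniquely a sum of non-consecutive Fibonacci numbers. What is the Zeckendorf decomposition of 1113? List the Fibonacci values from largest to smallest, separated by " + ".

987 + 89 + 34 + 3

1113 − 987 = 126
126 − 89 = 37
37 − 34 = 3
3 − 3 = 0
So 1113 = 987 + 89 + 34 + 3, with no two terms consecutive in the sequence.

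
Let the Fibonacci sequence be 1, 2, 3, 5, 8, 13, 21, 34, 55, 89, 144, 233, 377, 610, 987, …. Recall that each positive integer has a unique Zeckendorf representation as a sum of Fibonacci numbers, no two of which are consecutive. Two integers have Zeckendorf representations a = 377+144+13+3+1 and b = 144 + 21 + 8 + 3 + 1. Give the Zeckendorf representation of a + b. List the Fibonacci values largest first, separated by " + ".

610 + 89 + 13 + 3

The two numbers are 538 and 177, so their sum is 715.
Repeatedly subtract the largest Fibonacci number that fits:
610 ≤ 715 < 987, so take 610; remainder 105
89 ≤ 105 < 144, so take 89; remainder 16
13 ≤ 16 < 21, so take 13; remainder 3
3 ≤ 3 < 5, so take 3; remainder 0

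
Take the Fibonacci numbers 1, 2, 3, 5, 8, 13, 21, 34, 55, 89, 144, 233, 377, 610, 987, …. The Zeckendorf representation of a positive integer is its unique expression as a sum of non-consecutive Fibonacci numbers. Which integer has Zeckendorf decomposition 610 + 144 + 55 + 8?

610 + 144 + 55 + 8 = 817.

817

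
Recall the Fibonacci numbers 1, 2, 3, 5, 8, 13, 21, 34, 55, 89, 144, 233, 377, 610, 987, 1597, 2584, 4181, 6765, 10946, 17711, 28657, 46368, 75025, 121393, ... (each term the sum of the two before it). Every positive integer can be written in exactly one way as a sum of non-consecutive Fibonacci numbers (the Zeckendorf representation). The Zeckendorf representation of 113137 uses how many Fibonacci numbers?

113137 − 75025 = 38112
38112 − 28657 = 9455
9455 − 6765 = 2690
2690 − 2584 = 106
106 − 89 = 17
17 − 13 = 4
4 − 3 = 1
1 − 1 = 0
113137 = 75025 + 28657 + 6765 + 2584 + 89 + 13 + 3 + 1, which has 8 terms.

8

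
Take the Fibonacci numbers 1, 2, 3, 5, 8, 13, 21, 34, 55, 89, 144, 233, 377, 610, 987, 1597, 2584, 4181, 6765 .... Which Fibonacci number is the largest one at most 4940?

4181

4181 ≤ 4940 < 6765, so the largest Fibonacci number not exceeding 4940 is 4181.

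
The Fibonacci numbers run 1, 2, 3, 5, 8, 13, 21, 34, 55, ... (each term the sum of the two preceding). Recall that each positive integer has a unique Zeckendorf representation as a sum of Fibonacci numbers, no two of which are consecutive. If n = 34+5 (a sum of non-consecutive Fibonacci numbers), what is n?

39

34+5 = 39.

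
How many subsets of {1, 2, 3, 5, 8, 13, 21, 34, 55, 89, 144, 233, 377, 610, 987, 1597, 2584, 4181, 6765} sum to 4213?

Starting from the Zeckendorf form and repeatedly splitting a term F_k into F_{k−1} + F_{k−2} (when neither is already used) reaches every representation.
4213 = 4181+21+8+3 = 4181+21+8+2+1 = 2584+1597+21+8+3 = 4181+21+5+3+2+1 = … (20 more), for 24 in all.

24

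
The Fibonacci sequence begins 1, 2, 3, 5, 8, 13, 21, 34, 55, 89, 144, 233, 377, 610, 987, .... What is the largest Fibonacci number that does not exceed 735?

610 ≤ 735 < 987, so the largest Fibonacci number not exceeding 735 is 610.

610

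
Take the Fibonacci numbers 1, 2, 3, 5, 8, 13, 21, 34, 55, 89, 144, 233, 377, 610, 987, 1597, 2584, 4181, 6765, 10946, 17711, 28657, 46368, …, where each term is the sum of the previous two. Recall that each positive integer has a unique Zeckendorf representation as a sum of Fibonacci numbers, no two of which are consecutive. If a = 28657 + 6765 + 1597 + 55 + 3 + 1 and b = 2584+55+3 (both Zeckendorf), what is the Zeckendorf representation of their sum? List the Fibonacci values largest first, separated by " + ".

The two numbers are 37078 and 2642, so their sum is 39720.
28657 ≤ 39720 < 46368, so take 28657; remainder 11063
10946 ≤ 11063 < 17711, so take 10946; remainder 117
89 ≤ 117 < 144, so take 89; remainder 28
21 ≤ 28 < 34, so take 21; remainder 7
5 ≤ 7 < 8, so take 5; remainder 2
2 ≤ 2 < 3, so take 2; remainder 0

28657 + 10946 + 89 + 21 + 5 + 2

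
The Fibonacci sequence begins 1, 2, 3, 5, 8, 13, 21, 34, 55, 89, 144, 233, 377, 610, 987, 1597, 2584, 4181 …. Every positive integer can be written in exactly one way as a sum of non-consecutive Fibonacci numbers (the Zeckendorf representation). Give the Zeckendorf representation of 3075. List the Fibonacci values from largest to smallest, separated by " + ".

2584 + 377 + 89 + 21 + 3 + 1

largest Fibonacci ≤ 3075 is 2584; 3075 − 2584 = 491
largest Fibonacci ≤ 491 is 377; 491 − 377 = 114
largest Fibonacci ≤ 114 is 89; 114 − 89 = 25
largest Fibonacci ≤ 25 is 21; 25 − 21 = 4
largest Fibonacci ≤ 4 is 3; 4 − 3 = 1
largest Fibonacci ≤ 1 is 1; 1 − 1 = 0
So 3075 = 2584 + 377 + 89 + 21 + 3 + 1, with no two terms consecutive in the sequence.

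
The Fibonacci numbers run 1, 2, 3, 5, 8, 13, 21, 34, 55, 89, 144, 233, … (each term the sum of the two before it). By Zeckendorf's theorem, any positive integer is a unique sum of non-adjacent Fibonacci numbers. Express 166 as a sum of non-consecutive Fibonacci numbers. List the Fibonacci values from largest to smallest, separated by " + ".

144 ≤ 166 < 233, so take 144; remainder 22
21 ≤ 22 < 34, so take 21; remainder 1
1 ≤ 1 < 2, so take 1; remainder 0
So 166 = 144 + 21 + 1, with no two terms consecutive in the sequence.

144 + 21 + 1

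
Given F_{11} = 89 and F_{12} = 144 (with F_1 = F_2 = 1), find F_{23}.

28657

By F_{2k+1} = F_k² + F_{k+1}²: F_{23} = 89² + 144² = 7921 + 20736 = 28657.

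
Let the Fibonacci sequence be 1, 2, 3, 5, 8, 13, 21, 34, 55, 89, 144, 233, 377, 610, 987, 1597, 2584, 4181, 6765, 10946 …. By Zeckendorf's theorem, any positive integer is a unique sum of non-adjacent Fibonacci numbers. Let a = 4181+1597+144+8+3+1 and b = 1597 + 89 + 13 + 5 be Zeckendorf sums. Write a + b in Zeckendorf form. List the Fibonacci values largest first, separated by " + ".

6765 + 610 + 233 + 21 + 8 + 1

The two numbers are 5934 and 1704, so their sum is 7638.
Greedy algorithm:
7638: greatest Fibonacci not exceeding it is 6765, leaving 873
873: greatest Fibonacci not exceeding it is 610, leaving 263
263: greatest Fibonacci not exceeding it is 233, leaving 30
30: greatest Fibonacci not exceeding it is 21, leaving 9
9: greatest Fibonacci not exceeding it is 8, leaving 1
1: greatest Fibonacci not exceeding it is 1, leaving 0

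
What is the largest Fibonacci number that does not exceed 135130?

121393

121393 ≤ 135130 < 196418, so the largest Fibonacci number not exceeding 135130 is 121393.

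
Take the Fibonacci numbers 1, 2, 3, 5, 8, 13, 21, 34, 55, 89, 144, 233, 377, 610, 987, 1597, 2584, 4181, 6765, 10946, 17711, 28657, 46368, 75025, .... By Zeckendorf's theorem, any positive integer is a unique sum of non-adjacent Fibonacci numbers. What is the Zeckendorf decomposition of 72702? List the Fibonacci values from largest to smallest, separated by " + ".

Repeatedly subtract the largest Fibonacci number that fits:
72702 − 46368 = 26334
26334 − 17711 = 8623
8623 − 6765 = 1858
1858 − 1597 = 261
261 − 233 = 28
28 − 21 = 7
7 − 5 = 2
2 − 2 = 0
So 72702 = 46368 + 17711 + 6765 + 1597 + 233 + 21 + 5 + 2, with no two terms consecutive in the sequence.

46368 + 17711 + 6765 + 1597 + 233 + 21 + 5 + 2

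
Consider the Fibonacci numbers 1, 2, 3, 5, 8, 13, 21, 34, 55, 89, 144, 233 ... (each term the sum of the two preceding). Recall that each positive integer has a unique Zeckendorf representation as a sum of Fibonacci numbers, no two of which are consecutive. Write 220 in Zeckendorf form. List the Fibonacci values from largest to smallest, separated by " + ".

144 + 55 + 21

Greedy algorithm:
220: greatest Fibonacci not exceeding it is 144, leaving 76
76: greatest Fibonacci not exceeding it is 55, leaving 21
21: greatest Fibonacci not exceeding it is 21, leaving 0
So 220 = 144 + 55 + 21, with no two terms consecutive in the sequence.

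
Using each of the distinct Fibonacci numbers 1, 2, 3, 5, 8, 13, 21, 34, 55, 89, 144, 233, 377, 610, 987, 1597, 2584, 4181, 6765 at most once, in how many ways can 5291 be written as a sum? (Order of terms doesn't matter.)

42

Starting from the Zeckendorf form and repeatedly splitting a term F_k into F_{k−1} + F_{k−2} (when neither is already used) reaches every representation.
5291 = 4181+987+89+34 = 4181+987+89+21+13 = 4181+610+377+89+34 = … (39 more), for 42 in all.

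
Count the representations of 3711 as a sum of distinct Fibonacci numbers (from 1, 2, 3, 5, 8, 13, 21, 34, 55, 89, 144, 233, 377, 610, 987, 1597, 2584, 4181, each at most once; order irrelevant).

Starting from the Zeckendorf form and repeatedly splitting a term F_k into F_{k−1} + F_{k−2} (when neither is already used) reaches every representation.
3711 = 2584+987+89+34+13+3+1 = 2584+987+89+34+8+5+3+1 = 2584+610+377+89+34+13+3+1 = 2584+987+89+21+13+8+5+3+1 = 2584+610+377+89+34+8+5+3+1 = … (15 more), for 20 in all.

20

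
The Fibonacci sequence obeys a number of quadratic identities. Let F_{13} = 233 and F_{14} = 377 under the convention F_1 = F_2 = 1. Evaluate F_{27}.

By F_{2k+1} = F_k² + F_{k+1}²: F_{27} = 233² + 377² = 54289 + 142129 = 196418.

196418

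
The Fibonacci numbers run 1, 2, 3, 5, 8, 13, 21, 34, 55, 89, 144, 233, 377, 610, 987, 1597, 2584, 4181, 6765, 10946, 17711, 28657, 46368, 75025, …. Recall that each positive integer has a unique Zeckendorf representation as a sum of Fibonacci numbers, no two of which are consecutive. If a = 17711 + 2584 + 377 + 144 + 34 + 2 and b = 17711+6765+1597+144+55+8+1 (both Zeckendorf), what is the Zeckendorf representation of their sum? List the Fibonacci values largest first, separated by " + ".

The two numbers are 20852 and 26281, so their sum is 47133.
Repeatedly subtract the largest Fibonacci number that fits:
46368 ≤ 47133 < 75025, so take 46368; remainder 765
610 ≤ 765 < 987, so take 610; remainder 155
144 ≤ 155 < 233, so take 144; remainder 11
8 ≤ 11 < 13, so take 8; remainder 3
3 ≤ 3 < 5, so take 3; remainder 0

46368 + 610 + 144 + 8 + 3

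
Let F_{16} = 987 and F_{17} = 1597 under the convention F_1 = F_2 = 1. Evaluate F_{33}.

By F_{2k+1} = F_k² + F_{k+1}²: F_{33} = 987² + 1597² = 974169 + 2550409 = 3524578.

3524578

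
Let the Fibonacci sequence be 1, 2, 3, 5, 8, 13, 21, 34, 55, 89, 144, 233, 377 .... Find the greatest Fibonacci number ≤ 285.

233 ≤ 285 < 377, so the largest Fibonacci number not exceeding 285 is 233.

233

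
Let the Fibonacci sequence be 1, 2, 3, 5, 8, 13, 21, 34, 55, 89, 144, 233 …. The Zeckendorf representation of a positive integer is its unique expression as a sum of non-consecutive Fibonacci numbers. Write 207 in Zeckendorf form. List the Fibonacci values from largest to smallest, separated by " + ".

144 + 55 + 8

Greedily peel off the largest Fibonacci term at each step:
207: greatest Fibonacci not exceeding it is 144, leaving 63
63: greatest Fibonacci not exceeding it is 55, leaving 8
8: greatest Fibonacci not exceeding it is 8, leaving 0
So 207 = 144 + 55 + 8, with no two terms consecutive in the sequence.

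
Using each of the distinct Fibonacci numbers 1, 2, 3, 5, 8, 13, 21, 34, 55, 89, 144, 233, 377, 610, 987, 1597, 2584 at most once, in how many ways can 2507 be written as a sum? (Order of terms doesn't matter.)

8

2507 = 1597+610+233+55+8+3+1 = 1597+610+233+34+21+8+3+1 = 1597+610+144+89+55+8+3+1 = … (5 more), for 8 in all.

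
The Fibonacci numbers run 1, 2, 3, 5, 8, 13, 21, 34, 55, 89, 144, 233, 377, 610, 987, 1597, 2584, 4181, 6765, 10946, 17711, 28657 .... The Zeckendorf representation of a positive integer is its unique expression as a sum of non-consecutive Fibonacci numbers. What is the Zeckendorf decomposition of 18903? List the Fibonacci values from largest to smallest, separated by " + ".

17711 + 987 + 144 + 55 + 5 + 1

subtract 17711 from 18903: 1192 remains
subtract 987 from 1192: 205 remains
subtract 144 from 205: 61 remains
subtract 55 from 61: 6 remains
subtract 5 from 6: 1 remains
subtract 1 from 1: 0 remains
So 18903 = 17711 + 987 + 144 + 55 + 5 + 1, with no two terms consecutive in the sequence.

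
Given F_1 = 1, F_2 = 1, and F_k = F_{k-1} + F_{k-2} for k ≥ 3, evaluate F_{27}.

Iterating the recurrence up to F_{19} = 4181 and F_{18} = 2584:
F_{20} = F_{19} + F_{18} = 4181 + 2584 = 6765
F_{21} = F_{20} + F_{19} = 6765 + 4181 = 10946
F_{22} = F_{21} + F_{20} = 10946 + 6765 = 17711
F_{23} = F_{22} + F_{21} = 17711 + 10946 = 28657
F_{24} = F_{23} + F_{22} = 28657 + 17711 = 46368
F_{25} = F_{24} + F_{23} = 46368 + 28657 = 75025
F_{26} = F_{25} + F_{24} = 75025 + 46368 = 121393
F_{27} = F_{26} + F_{25} = 121393 + 75025 = 196418

196418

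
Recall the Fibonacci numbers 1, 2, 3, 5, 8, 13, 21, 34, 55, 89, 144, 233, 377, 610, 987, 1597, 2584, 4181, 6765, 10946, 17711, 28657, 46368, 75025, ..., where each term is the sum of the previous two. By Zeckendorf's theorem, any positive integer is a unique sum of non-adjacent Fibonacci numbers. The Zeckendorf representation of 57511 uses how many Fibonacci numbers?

46368 ≤ 57511 < 75025, so take 46368; remainder 11143
10946 ≤ 11143 < 17711, so take 10946; remainder 197
144 ≤ 197 < 233, so take 144; remainder 53
34 ≤ 53 < 55, so take 34; remainder 19
13 ≤ 19 < 21, so take 13; remainder 6
5 ≤ 6 < 8, so take 5; remainder 1
1 ≤ 1 < 2, so take 1; remainder 0
57511 = 46368 + 10946 + 144 + 34 + 13 + 5 + 1, which has 7 terms.

7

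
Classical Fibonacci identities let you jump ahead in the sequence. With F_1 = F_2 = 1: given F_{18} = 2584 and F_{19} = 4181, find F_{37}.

24157817

By F_{2k+1} = F_k² + F_{k+1}²: F_{37} = 2584² + 4181² = 6677056 + 17480761 = 24157817.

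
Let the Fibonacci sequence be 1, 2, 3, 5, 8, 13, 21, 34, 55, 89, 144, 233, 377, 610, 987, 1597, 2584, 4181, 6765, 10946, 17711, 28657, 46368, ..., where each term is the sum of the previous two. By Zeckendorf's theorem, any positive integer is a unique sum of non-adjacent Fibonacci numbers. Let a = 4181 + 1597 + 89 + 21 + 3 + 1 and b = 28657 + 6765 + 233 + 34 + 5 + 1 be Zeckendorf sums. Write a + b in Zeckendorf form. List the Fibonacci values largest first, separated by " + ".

28657 + 10946 + 1597 + 377 + 8 + 2

The two numbers are 5892 and 35695, so their sum is 41587.
41587: greatest Fibonacci not exceeding it is 28657, leaving 12930
12930: greatest Fibonacci not exceeding it is 10946, leaving 1984
1984: greatest Fibonacci not exceeding it is 1597, leaving 387
387: greatest Fibonacci not exceeding it is 377, leaving 10
10: greatest Fibonacci not exceeding it is 8, leaving 2
2: greatest Fibonacci not exceeding it is 2, leaving 0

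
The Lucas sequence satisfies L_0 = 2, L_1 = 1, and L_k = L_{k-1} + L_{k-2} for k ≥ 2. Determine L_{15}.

Iterating the recurrence up to L_{10} = 123 and L_{9} = 76:
L_{11} = L_{10} + L_{9} = 123 + 76 = 199
L_{12} = L_{11} + L_{10} = 199 + 123 = 322
L_{13} = L_{12} + L_{11} = 322 + 199 = 521
L_{14} = L_{13} + L_{12} = 521 + 322 = 843
L_{15} = L_{14} + L_{13} = 843 + 521 = 1364

1364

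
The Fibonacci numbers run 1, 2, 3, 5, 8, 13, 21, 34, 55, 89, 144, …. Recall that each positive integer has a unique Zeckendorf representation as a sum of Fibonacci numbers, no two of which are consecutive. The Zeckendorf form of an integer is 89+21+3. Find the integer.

113

89+21+3 = 113.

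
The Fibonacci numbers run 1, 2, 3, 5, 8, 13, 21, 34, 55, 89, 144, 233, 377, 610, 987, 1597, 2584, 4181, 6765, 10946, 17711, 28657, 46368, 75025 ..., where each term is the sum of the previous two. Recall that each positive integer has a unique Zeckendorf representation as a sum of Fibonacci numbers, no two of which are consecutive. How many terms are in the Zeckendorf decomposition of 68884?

Repeatedly subtract the largest Fibonacci number that fits:
68884: greatest Fibonacci not exceeding it is 46368, leaving 22516
22516: greatest Fibonacci not exceeding it is 17711, leaving 4805
4805: greatest Fibonacci not exceeding it is 4181, leaving 624
624: greatest Fibonacci not exceeding it is 610, leaving 14
14: greatest Fibonacci not exceeding it is 13, leaving 1
1: greatest Fibonacci not exceeding it is 1, leaving 0
68884 = 46368 + 17711 + 4181 + 610 + 13 + 1, which has 6 terms.

6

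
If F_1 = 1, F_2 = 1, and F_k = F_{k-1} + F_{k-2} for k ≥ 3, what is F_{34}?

Iterating the recurrence up to F_{29} = 514229 and F_{28} = 317811:
F_{30} = F_{29} + F_{28} = 514229 + 317811 = 832040
F_{31} = F_{30} + F_{29} = 832040 + 514229 = 1346269
F_{32} = F_{31} + F_{30} = 1346269 + 832040 = 2178309
F_{33} = F_{32} + F_{31} = 2178309 + 1346269 = 3524578
F_{34} = F_{33} + F_{32} = 3524578 + 2178309 = 5702887

5702887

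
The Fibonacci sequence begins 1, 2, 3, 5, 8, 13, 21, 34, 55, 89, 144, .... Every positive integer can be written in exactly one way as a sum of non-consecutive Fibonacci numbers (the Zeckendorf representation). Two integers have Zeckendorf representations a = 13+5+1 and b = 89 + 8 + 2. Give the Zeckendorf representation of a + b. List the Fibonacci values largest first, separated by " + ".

89 + 21 + 8

The two numbers are 19 and 99, so their sum is 118.
118 − 89 = 29
29 − 21 = 8
8 − 8 = 0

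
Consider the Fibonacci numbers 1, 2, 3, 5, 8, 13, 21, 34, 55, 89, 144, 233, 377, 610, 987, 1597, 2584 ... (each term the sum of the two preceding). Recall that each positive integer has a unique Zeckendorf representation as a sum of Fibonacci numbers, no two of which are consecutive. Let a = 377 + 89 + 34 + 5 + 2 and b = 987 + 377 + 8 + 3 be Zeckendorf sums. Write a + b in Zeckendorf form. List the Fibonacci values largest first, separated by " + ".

1597 + 233 + 34 + 13 + 5

The two numbers are 507 and 1375, so their sum is 1882.
largest Fibonacci ≤ 1882 is 1597; 1882 − 1597 = 285
largest Fibonacci ≤ 285 is 233; 285 − 233 = 52
largest Fibonacci ≤ 52 is 34; 52 − 34 = 18
largest Fibonacci ≤ 18 is 13; 18 − 13 = 5
largest Fibonacci ≤ 5 is 5; 5 − 5 = 0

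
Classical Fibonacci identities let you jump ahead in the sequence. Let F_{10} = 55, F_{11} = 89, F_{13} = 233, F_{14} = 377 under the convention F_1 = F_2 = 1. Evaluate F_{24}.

By the addition formula F_{m+n} = F_m F_{n+1} + F_{m−1} F_n with m=11, n=13: F_{24} = 89·377 + 55·233 = 33553 + 12815 = 46368.

46368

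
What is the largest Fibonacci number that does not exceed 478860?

317811

317811 ≤ 478860 < 514229, so the largest Fibonacci number not exceeding 478860 is 317811.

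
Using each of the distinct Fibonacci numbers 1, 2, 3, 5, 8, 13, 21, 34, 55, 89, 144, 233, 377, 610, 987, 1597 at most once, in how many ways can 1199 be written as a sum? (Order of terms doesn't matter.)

Starting from the Zeckendorf form and repeatedly splitting a term F_k into F_{k−1} + F_{k−2} (when neither is already used) reaches every representation.
1199 = 987+144+55+13 = 987+144+55+8+5 = 987+144+34+21+13 = 610+377+144+55+13 = 987+144+55+8+3+2 = … (16 more), for 21 in all.

21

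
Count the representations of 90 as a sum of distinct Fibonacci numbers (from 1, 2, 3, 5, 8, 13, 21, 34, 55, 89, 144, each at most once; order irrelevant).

5

Starting from the Zeckendorf form and repeatedly splitting a term F_k into F_{k−1} + F_{k−2} (when neither is already used) reaches every representation.
90 = 89+1 = 55+34+1 = 55+21+13+1 = 55+21+8+5+1 = 55+21+8+3+2+1 — 5 representations.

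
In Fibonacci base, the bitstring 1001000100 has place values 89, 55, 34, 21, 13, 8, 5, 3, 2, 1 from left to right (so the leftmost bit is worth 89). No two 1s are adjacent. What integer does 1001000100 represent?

113

Summing the place values of the 1 bits: 89 + 21 + 3 = 113.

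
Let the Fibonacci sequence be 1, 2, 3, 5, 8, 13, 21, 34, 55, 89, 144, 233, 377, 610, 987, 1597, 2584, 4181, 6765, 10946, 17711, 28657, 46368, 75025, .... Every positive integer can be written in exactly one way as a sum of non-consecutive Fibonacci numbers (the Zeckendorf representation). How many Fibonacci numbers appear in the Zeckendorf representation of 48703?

48703 − 46368 = 2335
2335 − 1597 = 738
738 − 610 = 128
128 − 89 = 39
39 − 34 = 5
5 − 5 = 0
48703 = 46368 + 1597 + 610 + 89 + 34 + 5, which has 6 terms.

6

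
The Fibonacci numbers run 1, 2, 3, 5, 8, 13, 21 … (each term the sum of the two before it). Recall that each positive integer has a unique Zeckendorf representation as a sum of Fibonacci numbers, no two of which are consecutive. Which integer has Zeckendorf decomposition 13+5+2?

13+5+2 = 20.

20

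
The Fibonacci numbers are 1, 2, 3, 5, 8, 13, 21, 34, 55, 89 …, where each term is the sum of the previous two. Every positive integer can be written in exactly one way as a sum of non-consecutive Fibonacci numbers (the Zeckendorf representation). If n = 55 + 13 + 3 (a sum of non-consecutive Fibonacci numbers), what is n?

71

55 + 13 + 3 = 71.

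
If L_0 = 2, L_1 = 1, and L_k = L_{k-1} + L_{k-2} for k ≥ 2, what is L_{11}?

Iterating the recurrence up to L_{4} = 7 and L_{3} = 4:
L_{5} = L_{4} + L_{3} = 7 + 4 = 11
L_{6} = L_{5} + L_{4} = 11 + 7 = 18
L_{7} = L_{6} + L_{5} = 18 + 11 = 29
L_{8} = L_{7} + L_{6} = 29 + 18 = 47
L_{9} = L_{8} + L_{7} = 47 + 29 = 76
L_{10} = L_{9} + L_{8} = 76 + 47 = 123
L_{11} = L_{10} + L_{9} = 123 + 76 = 199

199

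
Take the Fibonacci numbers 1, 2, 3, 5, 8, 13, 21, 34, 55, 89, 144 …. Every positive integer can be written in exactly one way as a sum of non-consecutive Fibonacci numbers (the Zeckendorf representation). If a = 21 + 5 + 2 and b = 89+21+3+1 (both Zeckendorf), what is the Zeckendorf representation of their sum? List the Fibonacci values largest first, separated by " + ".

89 + 34 + 13 + 5 + 1

The two numbers are 28 and 114, so their sum is 142.
Greedily peel off the largest Fibonacci term at each step:
take 89 (≤ 142); 142 − 89 = 53
take 34 (≤ 53); 53 − 34 = 19
take 13 (≤ 19); 19 − 13 = 6
take 5 (≤ 6); 6 − 5 = 1
take 1 (≤ 1); 1 − 1 = 0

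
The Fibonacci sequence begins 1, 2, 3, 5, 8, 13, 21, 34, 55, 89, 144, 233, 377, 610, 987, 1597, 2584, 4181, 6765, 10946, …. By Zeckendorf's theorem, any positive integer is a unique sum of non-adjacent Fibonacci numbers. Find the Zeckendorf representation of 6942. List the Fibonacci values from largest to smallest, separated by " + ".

6765 + 144 + 21 + 8 + 3 + 1

subtract 6765 from 6942: 177 remains
subtract 144 from 177: 33 remains
subtract 21 from 33: 12 remains
subtract 8 from 12: 4 remains
subtract 3 from 4: 1 remains
subtract 1 from 1: 0 remains
So 6942 = 6765 + 144 + 21 + 8 + 3 + 1, with no two terms consecutive in the sequence.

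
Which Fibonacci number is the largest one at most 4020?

2584 ≤ 4020 < 4181, so the largest Fibonacci number not exceeding 4020 is 2584.

2584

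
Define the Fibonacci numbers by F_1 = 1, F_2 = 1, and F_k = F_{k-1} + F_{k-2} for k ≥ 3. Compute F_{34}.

Iterating the recurrence up to F_{28} = 317811 and F_{27} = 196418:
F_{29} = F_{28} + F_{27} = 317811 + 196418 = 514229
F_{30} = F_{29} + F_{28} = 514229 + 317811 = 832040
F_{31} = F_{30} + F_{29} = 832040 + 514229 = 1346269
F_{32} = F_{31} + F_{30} = 1346269 + 832040 = 2178309
F_{33} = F_{32} + F_{31} = 2178309 + 1346269 = 3524578
F_{34} = F_{33} + F_{32} = 3524578 + 2178309 = 5702887

5702887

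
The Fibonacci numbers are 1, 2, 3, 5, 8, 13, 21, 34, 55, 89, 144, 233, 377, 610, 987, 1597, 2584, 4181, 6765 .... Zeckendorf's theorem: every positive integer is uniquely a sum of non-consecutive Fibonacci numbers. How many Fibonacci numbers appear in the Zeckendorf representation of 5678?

Greedily peel off the largest Fibonacci term at each step:
take 4181 (≤ 5678); 5678 − 4181 = 1497
take 987 (≤ 1497); 1497 − 987 = 510
take 377 (≤ 510); 510 − 377 = 133
take 89 (≤ 133); 133 − 89 = 44
take 34 (≤ 44); 44 − 34 = 10
take 8 (≤ 10); 10 − 8 = 2
take 2 (≤ 2); 2 − 2 = 0
5678 = 4181 + 987 + 377 + 89 + 34 + 8 + 2, which has 7 terms.

7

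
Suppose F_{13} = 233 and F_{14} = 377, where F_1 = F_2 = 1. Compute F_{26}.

121393

By the doubling identity F_{2k} = F_k(2F_{k+1} − F_k): F_{26} = 233·(2·377 − 233) = 233·521 = 121393.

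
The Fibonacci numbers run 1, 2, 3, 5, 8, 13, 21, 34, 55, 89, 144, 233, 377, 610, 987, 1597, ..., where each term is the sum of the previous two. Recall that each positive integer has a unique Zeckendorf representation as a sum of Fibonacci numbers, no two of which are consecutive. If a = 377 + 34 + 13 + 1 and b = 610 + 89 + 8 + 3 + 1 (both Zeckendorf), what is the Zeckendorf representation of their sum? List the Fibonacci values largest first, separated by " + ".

987 + 144 + 5

The two numbers are 425 and 711, so their sum is 1136.
Greedily peel off the largest Fibonacci term at each step:
987 ≤ 1136 < 1597, so take 987; remainder 149
144 ≤ 149 < 233, so take 144; remainder 5
5 ≤ 5 < 8, so take 5; remainder 0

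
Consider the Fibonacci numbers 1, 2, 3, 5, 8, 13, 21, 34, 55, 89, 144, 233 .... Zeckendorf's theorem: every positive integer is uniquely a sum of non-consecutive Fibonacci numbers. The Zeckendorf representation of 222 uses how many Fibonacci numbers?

Greedily peel off the largest Fibonacci term at each step:
largest Fibonacci ≤ 222 is 144; 222 − 144 = 78
largest Fibonacci ≤ 78 is 55; 78 − 55 = 23
largest Fibonacci ≤ 23 is 21; 23 − 21 = 2
largest Fibonacci ≤ 2 is 2; 2 − 2 = 0
222 = 144 + 55 + 21 + 2, which has 4 terms.

4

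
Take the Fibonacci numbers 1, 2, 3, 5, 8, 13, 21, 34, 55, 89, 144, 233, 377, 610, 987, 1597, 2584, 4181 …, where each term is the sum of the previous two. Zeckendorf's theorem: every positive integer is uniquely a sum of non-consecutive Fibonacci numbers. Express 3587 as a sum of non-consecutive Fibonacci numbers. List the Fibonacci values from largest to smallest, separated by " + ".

take 2584 (≤ 3587); 3587 − 2584 = 1003
take 987 (≤ 1003); 1003 − 987 = 16
take 13 (≤ 16); 16 − 13 = 3
take 3 (≤ 3); 3 − 3 = 0
So 3587 = 2584 + 987 + 13 + 3, with no two terms consecutive in the sequence.

2584 + 987 + 13 + 3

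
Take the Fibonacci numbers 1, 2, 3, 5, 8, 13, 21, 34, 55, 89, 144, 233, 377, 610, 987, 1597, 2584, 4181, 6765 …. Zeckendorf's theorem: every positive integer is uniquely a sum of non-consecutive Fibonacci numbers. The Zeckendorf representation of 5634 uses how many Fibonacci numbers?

take 4181 (≤ 5634); 5634 − 4181 = 1453
take 987 (≤ 1453); 1453 − 987 = 466
take 377 (≤ 466); 466 − 377 = 89
take 89 (≤ 89); 89 − 89 = 0
5634 = 4181 + 987 + 377 + 89, which has 4 terms.

4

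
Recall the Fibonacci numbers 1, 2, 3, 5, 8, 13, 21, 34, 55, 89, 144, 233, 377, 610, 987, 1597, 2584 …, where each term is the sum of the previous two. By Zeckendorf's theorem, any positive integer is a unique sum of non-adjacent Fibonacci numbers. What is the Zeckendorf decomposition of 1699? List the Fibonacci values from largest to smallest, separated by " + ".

subtract 1597 from 1699: 102 remains
subtract 89 from 102: 13 remains
subtract 13 from 13: 0 remains
So 1699 = 1597 + 89 + 13, with no two terms consecutive in the sequence.

1597 + 89 + 13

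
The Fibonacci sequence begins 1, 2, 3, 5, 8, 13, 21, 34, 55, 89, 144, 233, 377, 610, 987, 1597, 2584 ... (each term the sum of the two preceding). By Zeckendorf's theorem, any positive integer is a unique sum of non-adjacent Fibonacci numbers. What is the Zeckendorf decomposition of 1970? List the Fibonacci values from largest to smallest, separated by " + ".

Repeatedly subtract the largest Fibonacci number that fits:
largest Fibonacci ≤ 1970 is 1597; 1970 − 1597 = 373
largest Fibonacci ≤ 373 is 233; 373 − 233 = 140
largest Fibonacci ≤ 140 is 89; 140 − 89 = 51
largest Fibonacci ≤ 51 is 34; 51 − 34 = 17
largest Fibonacci ≤ 17 is 13; 17 − 13 = 4
largest Fibonacci ≤ 4 is 3; 4 − 3 = 1
largest Fibonacci ≤ 1 is 1; 1 − 1 = 0
So 1970 = 1597 + 233 + 89 + 34 + 13 + 3 + 1, with no two terms consecutive in the sequence.

1597 + 233 + 89 + 34 + 13 + 3 + 1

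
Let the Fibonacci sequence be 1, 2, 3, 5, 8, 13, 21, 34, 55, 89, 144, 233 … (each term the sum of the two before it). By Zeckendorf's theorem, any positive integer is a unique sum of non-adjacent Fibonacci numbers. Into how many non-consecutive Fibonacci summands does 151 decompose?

151 − 144 = 7
7 − 5 = 2
2 − 2 = 0
151 = 144 + 5 + 2, which has 3 terms.

3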